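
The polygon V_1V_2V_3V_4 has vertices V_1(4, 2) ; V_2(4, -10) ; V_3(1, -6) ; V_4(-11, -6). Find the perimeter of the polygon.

|V_1V_2| = √((0)² + (-12)²) = √144 = 12
|V_2V_3| = √((-3)² + (4)²) = √25 = 5
|V_3V_4| = √((-12)² + (0)²) = √144 = 12
|V_4V_1| = √((15)² + (8)²) = √289 = 17
Perimeter = 12 + 5 + 12 + 17 = 46.

46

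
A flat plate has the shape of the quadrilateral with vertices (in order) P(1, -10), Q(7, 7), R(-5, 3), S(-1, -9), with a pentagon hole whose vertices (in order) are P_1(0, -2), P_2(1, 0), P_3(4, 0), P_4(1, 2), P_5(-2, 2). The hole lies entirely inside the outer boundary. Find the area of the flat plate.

90

Outer boundary:
Apply the surveyor's formula: 2A = Σ (x_i·y_{i+1} − x_{i+1}·y_i), indices taken mod 4.
Σ = (77) + (56) + (48) + (19) = 200
Area = |Σ|/2 = 100.
Hole:
Σ = (2) + (0) + (8) + (6) + (4) = 20
Area = |Σ|/2 = 10.
Net area = 100 − 10 = 90.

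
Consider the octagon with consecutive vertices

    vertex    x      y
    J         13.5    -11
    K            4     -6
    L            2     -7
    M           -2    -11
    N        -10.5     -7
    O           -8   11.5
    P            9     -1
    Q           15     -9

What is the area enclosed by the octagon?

J→K: (13.5)(-6) − (4)(-11) = -37
K→L: (4)(-7) − (2)(-6) = -16
L→M: (2)(-11) − (-2)(-7) = -36
M→N: (-2)(-7) − (-10.5)(-11) = -101.5
N→O: (-10.5)(11.5) − (-8)(-7) = -176.75
O→P: (-8)(-1) − (9)(11.5) = -95.5
P→Q: (9)(-9) − (15)(-1) = -66
Q→J: (15)(-11) − (13.5)(-9) = -43.5
Σ = -572.25
Area = |Σ|/2 = 286.125.

286.125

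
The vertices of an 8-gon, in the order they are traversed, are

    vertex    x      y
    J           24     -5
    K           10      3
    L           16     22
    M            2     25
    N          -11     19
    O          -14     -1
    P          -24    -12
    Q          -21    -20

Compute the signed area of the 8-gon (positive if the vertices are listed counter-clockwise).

Apply Gauss's area formula: 2A = Σ (x_i·y_{i+1} − x_{i+1}·y_i), indices taken mod 8.
Σ = (122) + (172) + (356) + (313) + (277) + (144) + (228) + (585) = 2197
Signed area = Σ/2 = 1098.5 (positive ⇒ counter-clockwise traversal).

1098.5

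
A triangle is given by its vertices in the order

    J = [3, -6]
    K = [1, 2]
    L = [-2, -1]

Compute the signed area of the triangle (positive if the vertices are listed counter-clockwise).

Apply the shoelace formula: 2A = Σ (x_i·y_{i+1} − x_{i+1}·y_i), indices taken mod 3.
Cross-terms: 12, 3, 15  ⇒  Σ = 30
Signed area = Σ/2 = 15 (positive ⇒ counter-clockwise traversal).

15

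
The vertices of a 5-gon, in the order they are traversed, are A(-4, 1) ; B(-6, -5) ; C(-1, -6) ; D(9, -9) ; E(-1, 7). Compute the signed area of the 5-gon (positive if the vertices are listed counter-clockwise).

100.5

Σ = (26) + (31) + (63) + (54) + (27) = 201
Signed area = Σ/2 = 100.5 (positive ⇒ counter-clockwise traversal).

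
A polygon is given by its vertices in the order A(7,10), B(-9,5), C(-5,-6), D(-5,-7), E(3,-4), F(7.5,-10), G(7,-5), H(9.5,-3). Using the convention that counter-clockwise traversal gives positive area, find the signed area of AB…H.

212.5

Apply the shoelace (surveyor's) formula: 2A = Σ (x_i·y_{i+1} − x_{i+1}·y_i), indices taken mod 8.
A→B: (7)(5) − (-9)(10) = 125
B→C: (-9)(-6) − (-5)(5) = 79
C→D: (-5)(-7) − (-5)(-6) = 5
D→E: (-5)(-4) − (3)(-7) = 41
E→F: (3)(-10) − (7.5)(-4) = 0
F→G: (7.5)(-5) − (7)(-10) = 32.5
G→H: (7)(-3) − (9.5)(-5) = 26.5
H→A: (9.5)(10) − (7)(-3) = 116
Σ = 425
Signed area = Σ/2 = 212.5 (positive ⇒ counter-clockwise traversal).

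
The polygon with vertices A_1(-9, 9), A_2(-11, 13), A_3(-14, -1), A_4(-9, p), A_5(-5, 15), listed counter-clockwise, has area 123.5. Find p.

-14

The doubled signed area Σ (x_i y_{i+1} − x_{i+1} y_i) is linear in p.
With p=0 it equals 121; the coefficient of p is -9 (from the two edges through A_4).
So -9·p + 121 = 2·123.5 = 247 ⇒ p = -14.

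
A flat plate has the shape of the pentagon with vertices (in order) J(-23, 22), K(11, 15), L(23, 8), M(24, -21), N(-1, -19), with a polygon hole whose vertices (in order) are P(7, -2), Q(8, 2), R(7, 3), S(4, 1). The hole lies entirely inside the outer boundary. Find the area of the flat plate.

Outer boundary:
Σ = (-587) + (-257) + (-675) + (-477) + (-459) = -2455
Area = |Σ|/2 = 1227.5.
Hole:
Apply the shoelace (surveyor's) formula: 2A = Σ (x_i·y_{i+1} − x_{i+1}·y_i), indices taken mod 4.
Cross-terms: 30, 10, -5, -15  ⇒  Σ = 20
Area = |Σ|/2 = 10.
Net area = 1227.5 − 10 = 1217.5.

1217.5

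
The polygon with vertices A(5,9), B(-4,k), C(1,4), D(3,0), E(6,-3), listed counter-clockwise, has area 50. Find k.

Write out the shoelace sum; only the two edges meeting at B involve k:
2·Area = [(5·k − (-4)·9) + ((-4)·4 − 1·k)] + 48
       = 4·k + 68 = 100
⇒ k = 8.

8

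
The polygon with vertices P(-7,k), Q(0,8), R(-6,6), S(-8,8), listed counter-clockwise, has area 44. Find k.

-5

Write out the shoelace sum; only the two edges meeting at P involve k:
2·Area = [((-8)·k − (-7)·8) + ((-7)·8 − 0·k)] + 48
       = -8·k + 48 = 88
⇒ k = -5.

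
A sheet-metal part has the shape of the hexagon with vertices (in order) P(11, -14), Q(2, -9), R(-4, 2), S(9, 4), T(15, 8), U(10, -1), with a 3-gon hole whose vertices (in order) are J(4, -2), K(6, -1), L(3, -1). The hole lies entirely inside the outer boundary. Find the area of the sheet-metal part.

Outer boundary:
Apply the surveyor's formula: 2A = Σ (x_i·y_{i+1} − x_{i+1}·y_i), indices taken mod 6.
P→Q: (11)(-9) − (2)(-14) = -71
Q→R: (2)(2) − (-4)(-9) = -32
R→S: (-4)(4) − (9)(2) = -34
S→T: (9)(8) − (15)(4) = 12
T→U: (15)(-1) − (10)(8) = -95
U→P: (10)(-14) − (11)(-1) = -129
Σ = -349
Area = |Σ|/2 = 174.5.
Hole:
J→K: (4)(-1) − (6)(-2) = 8
K→L: (6)(-1) − (3)(-1) = -3
L→J: (3)(-2) − (4)(-1) = -2
Σ = 3
Area = |Σ|/2 = 1.5.
Net area = 174.5 − 1.5 = 173.

173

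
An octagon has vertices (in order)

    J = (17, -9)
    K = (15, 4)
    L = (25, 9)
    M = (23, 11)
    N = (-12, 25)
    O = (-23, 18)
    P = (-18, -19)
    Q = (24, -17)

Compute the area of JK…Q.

Apply Gauss's area formula: 2A = Σ (x_i·y_{i+1} − x_{i+1}·y_i), indices taken mod 8.
Σ = (203) + (35) + (68) + (707) + (359) + (761) + (762) + (73) = 2968
Area = |Σ|/2 = 1484.

1484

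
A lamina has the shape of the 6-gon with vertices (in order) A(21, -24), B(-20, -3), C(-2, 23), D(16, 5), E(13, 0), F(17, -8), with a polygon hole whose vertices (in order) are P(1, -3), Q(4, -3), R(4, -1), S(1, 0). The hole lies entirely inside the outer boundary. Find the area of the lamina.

890.5

Outer boundary:
Σ = (-543) + (-466) + (-378) + (-65) + (-104) + (-240) = -1796
Area = |Σ|/2 = 898.
Hole:
Apply the shoelace formula: 2A = Σ (x_i·y_{i+1} − x_{i+1}·y_i), indices taken mod 4.
P→Q: (1)(-3) − (4)(-3) = 9
Q→R: (4)(-1) − (4)(-3) = 8
R→S: (4)(0) − (1)(-1) = 1
S→P: (1)(-3) − (1)(0) = -3
Σ = 15
Area = |Σ|/2 = 7.5.
Net area = 898 − 7.5 = 890.5.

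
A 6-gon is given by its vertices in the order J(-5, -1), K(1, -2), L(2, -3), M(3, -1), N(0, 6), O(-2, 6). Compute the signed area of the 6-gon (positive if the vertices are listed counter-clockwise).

40.5

Apply the surveyor's formula: 2A = Σ (x_i·y_{i+1} − x_{i+1}·y_i), indices taken mod 6.
Σ = (11) + (1) + (7) + (18) + (12) + (32) = 81
Signed area = Σ/2 = 40.5 (positive ⇒ counter-clockwise traversal).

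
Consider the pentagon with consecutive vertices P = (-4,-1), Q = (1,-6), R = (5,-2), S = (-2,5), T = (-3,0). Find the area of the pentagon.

46

Apply the shoelace formula: 2A = Σ (x_i·y_{i+1} − x_{i+1}·y_i), indices taken mod 5.
Cross-terms: 25, 28, 21, 15, 3  ⇒  Σ = 92
Area = |Σ|/2 = 46.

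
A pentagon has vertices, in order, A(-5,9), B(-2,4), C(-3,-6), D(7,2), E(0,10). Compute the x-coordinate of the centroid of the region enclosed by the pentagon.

139/267

Apply the surveyor's formula. First the cross-terms c_i = x_i·y_{i+1} − x_{i+1}·y_i:
  -2, 24, 36, 70, 50  ⇒  2A = 178, A = 89.
Then Σ (x_i + x_{i+1})·c_i = 278, so x̄ = 278 / (6·89) = 139/267.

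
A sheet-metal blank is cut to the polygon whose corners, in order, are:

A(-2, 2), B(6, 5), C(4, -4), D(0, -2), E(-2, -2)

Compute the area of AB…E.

43

Apply the shoelace (surveyor's) formula: 2A = Σ (x_i·y_{i+1} − x_{i+1}·y_i), indices taken mod 5.
Σ = (-22) + (-44) + (-8) + (-4) + (-8) = -86
Area = |Σ|/2 = 43.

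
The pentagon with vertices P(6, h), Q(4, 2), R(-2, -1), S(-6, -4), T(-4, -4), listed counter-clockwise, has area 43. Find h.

-5

Write out the shoelace sum; only the two edges meeting at P involve h:
2·Area = [((-4)·h − 6·(-4)) + (6·2 − 4·h)] + 10
       = -8·h + 46 = 86
⇒ h = -5.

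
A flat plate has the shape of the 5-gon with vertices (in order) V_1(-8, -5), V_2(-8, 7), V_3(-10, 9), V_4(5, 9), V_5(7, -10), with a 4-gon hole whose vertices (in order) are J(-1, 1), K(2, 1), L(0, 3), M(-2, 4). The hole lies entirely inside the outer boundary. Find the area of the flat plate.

Outer boundary:
V_1→V_2: (-8)(7) − (-8)(-5) = -96
V_2→V_3: (-8)(9) − (-10)(7) = -2
V_3→V_4: (-10)(9) − (5)(9) = -135
V_4→V_5: (5)(-10) − (7)(9) = -113
V_5→V_1: (7)(-5) − (-8)(-10) = -115
Σ = -461
Area = |Σ|/2 = 230.5.
Hole:
Apply the surveyor's formula: 2A = Σ (x_i·y_{i+1} − x_{i+1}·y_i), indices taken mod 4.
J→K: (-1)(1) − (2)(1) = -3
K→L: (2)(3) − (0)(1) = 6
L→M: (0)(4) − (-2)(3) = 6
M→J: (-2)(1) − (-1)(4) = 2
Σ = 11
Area = |Σ|/2 = 5.5.
Net area = 230.5 − 5.5 = 225.

225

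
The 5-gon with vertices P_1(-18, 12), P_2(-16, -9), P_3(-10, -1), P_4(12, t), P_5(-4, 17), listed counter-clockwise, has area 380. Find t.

The doubled signed area Σ (x_i y_{i+1} − x_{i+1} y_i) is linear in t.
With t=0 it equals 754; the coefficient of t is -6 (from the two edges through P_4).
So -6·t + 754 = 2·380 = 760 ⇒ t = -1.

-1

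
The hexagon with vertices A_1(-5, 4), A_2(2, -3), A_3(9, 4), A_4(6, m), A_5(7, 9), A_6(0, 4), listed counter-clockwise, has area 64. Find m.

4

The doubled signed area Σ (x_i y_{i+1} − x_{i+1} y_i) is linear in m.
With m=0 it equals 120; the coefficient of m is 2 (from the two edges through A_4).
So 2·m + 120 = 2·64 = 128 ⇒ m = 4.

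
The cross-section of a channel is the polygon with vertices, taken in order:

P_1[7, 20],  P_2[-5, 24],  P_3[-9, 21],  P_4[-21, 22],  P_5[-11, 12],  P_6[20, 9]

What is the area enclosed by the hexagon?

Cross-terms: 268, 111, 243, -10, -339, 337  ⇒  Σ = 610
Area = |Σ|/2 = 305.

305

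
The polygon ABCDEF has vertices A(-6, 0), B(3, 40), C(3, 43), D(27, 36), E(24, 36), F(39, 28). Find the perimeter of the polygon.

|AB| = √((9)² + (40)²) = √1681 = 41
|BC| = √((0)² + (3)²) = √9 = 3
|CD| = √((24)² + (-7)²) = √625 = 25
|DE| = √((-3)² + (0)²) = √9 = 3
|EF| = √((15)² + (-8)²) = √289 = 17
|FA| = √((-45)² + (-28)²) = √2809 = 53
Perimeter = 41 + 3 + 25 + 3 + 17 + 53 = 142.

142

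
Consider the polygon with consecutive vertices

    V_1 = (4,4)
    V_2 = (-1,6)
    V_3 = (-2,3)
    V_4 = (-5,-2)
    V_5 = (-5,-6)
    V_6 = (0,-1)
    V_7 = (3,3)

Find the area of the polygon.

Apply the shoelace formula: 2A = Σ (x_i·y_{i+1} − x_{i+1}·y_i), indices taken mod 7.
Σ = (28) + (9) + (19) + (20) + (5) + (3) + (0) = 84
Area = |Σ|/2 = 42.

42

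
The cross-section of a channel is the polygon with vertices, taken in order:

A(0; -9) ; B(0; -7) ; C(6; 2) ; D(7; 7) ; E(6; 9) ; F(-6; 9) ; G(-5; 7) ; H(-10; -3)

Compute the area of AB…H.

A→B: (0)(-7) − (0)(-9) = 0
B→C: (0)(2) − (6)(-7) = 42
C→D: (6)(7) − (7)(2) = 28
D→E: (7)(9) − (6)(7) = 21
E→F: (6)(9) − (-6)(9) = 108
F→G: (-6)(7) − (-5)(9) = 3
G→H: (-5)(-3) − (-10)(7) = 85
H→A: (-10)(-9) − (0)(-3) = 90
Σ = 377
Area = |Σ|/2 = 188.5.

188.5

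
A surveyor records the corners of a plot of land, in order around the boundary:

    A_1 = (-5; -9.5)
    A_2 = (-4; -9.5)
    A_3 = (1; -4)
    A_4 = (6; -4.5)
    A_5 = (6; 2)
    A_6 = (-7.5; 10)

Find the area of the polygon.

144.875

Apply the shoelace (surveyor's) formula: 2A = Σ (x_i·y_{i+1} − x_{i+1}·y_i), indices taken mod 6.
Σ = (9.5) + (25.5) + (19.5) + (39) + (75) + (121.25) = 289.75
Area = |Σ|/2 = 144.875.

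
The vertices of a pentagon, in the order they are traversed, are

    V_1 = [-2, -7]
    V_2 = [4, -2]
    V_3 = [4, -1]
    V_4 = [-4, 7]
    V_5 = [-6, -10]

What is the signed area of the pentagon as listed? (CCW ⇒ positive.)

Apply the shoelace formula: 2A = Σ (x_i·y_{i+1} − x_{i+1}·y_i), indices taken mod 5.
V_1→V_2: (-2)(-2) − (4)(-7) = 32
V_2→V_3: (4)(-1) − (4)(-2) = 4
V_3→V_4: (4)(7) − (-4)(-1) = 24
V_4→V_5: (-4)(-10) − (-6)(7) = 82
V_5→V_1: (-6)(-7) − (-2)(-10) = 22
Σ = 164
Signed area = Σ/2 = 82 (positive ⇒ counter-clockwise traversal).

82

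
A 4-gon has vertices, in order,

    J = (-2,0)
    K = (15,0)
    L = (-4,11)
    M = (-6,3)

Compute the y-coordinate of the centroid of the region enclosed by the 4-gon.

863/225

Apply the surveyor's formula. First the cross-terms c_i = x_i·y_{i+1} − x_{i+1}·y_i:
  0, 165, 54, 6  ⇒  2A = 225, A = 112.5.
Then Σ (y_i + y_{i+1})·c_i = 2589, so ȳ = 2589 / (6·112.5) = 863/225.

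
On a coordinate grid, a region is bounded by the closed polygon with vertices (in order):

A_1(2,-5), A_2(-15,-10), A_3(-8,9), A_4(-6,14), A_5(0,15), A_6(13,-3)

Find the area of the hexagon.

356

Σ = (-95) + (-215) + (-58) + (-90) + (-195) + (-59) = -712
Area = |Σ|/2 = 356.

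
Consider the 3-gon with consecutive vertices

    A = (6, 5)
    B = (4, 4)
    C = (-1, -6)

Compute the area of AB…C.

7.5

Apply Gauss's area formula: 2A = Σ (x_i·y_{i+1} − x_{i+1}·y_i), indices taken mod 3.
Cross-terms: 4, -20, 31  ⇒  Σ = 15
Area = |Σ|/2 = 7.5.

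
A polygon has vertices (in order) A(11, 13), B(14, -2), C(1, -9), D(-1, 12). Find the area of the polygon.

235

Σ = (-204) + (-124) + (3) + (-145) = -470
Area = |Σ|/2 = 235.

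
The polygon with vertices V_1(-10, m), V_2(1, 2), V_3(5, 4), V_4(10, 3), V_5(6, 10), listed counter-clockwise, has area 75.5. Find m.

Write out the shoelace sum; only the two edges meeting at V_1 involve m:
2·Area = [(6·m − (-10)·10) + ((-10)·2 − 1·m)] + 51
       = 5·m + 131 = 151
⇒ m = 4.

4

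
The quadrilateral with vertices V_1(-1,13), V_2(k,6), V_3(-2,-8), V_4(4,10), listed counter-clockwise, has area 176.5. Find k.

-13

Write out the shoelace sum; only the two edges meeting at V_2 involve k:
2·Area = [((-1)·6 − k·13) + (k·(-8) − (-2)·6)] + 74
       = -21·k + 80 = 353
⇒ k = -13.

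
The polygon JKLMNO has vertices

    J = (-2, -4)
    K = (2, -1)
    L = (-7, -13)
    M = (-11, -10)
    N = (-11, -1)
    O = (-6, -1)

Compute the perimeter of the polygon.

|JK| = √((4)² + (3)²) = √25 = 5
|KL| = √((-9)² + (-12)²) = √225 = 15
|LM| = √((-4)² + (3)²) = √25 = 5
|MN| = √((0)² + (9)²) = √81 = 9
|NO| = √((5)² + (0)²) = √25 = 5
|OJ| = √((4)² + (-3)²) = √25 = 5
Perimeter = 5 + 15 + 5 + 9 + 5 + 5 = 44.

44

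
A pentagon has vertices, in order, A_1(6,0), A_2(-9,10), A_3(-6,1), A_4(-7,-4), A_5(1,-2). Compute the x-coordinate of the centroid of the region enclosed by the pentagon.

-343/129

Apply the surveyor's formula. First the cross-terms c_i = x_i·y_{i+1} − x_{i+1}·y_i:
  60, 51, 31, 18, 12  ⇒  2A = 172, A = 86.
Then Σ (x_i + x_{i+1})·c_i = -1372, so x̄ = -1372 / (6·86) = -343/129.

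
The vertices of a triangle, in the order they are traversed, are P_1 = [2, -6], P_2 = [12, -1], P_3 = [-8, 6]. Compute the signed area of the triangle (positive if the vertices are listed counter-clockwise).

85

Apply the shoelace formula: 2A = Σ (x_i·y_{i+1} − x_{i+1}·y_i), indices taken mod 3.
P_1→P_2: (2)(-1) − (12)(-6) = 70
P_2→P_3: (12)(6) − (-8)(-1) = 64
P_3→P_1: (-8)(-6) − (2)(6) = 36
Σ = 170
Signed area = Σ/2 = 85 (positive ⇒ counter-clockwise traversal).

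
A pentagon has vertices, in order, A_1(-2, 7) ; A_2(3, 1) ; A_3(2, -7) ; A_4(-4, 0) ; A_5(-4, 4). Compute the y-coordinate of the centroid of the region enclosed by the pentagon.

Apply the surveyor's formula. First the cross-terms c_i = x_i·y_{i+1} − x_{i+1}·y_i:
  -23, -23, -28, -16, -20  ⇒  2A = -110, A = -55.
Then Σ (y_i + y_{i+1})·c_i = -134, so ȳ = -134 / (6·(-55)) = 67/165.

67/165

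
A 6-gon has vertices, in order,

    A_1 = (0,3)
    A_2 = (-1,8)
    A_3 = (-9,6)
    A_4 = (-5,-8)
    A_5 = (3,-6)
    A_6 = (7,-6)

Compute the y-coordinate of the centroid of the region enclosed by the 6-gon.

Apply Gauss's area formula. First the cross-terms c_i = x_i·y_{i+1} − x_{i+1}·y_i:
  3, 66, 102, 54, 24, 21  ⇒  2A = 270, A = 135.
Then Σ (y_i + y_{i+1})·c_i = -354, so ȳ = -354 / (6·135) = -59/135.

-59/135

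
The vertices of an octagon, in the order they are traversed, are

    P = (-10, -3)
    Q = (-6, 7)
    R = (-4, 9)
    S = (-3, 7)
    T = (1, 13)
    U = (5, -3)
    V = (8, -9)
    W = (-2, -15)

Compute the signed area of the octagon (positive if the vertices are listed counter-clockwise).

-266

Σ = (-88) + (-26) + (-1) + (-46) + (-68) + (-21) + (-138) + (-144) = -532
Signed area = Σ/2 = -266 (negative ⇒ clockwise traversal).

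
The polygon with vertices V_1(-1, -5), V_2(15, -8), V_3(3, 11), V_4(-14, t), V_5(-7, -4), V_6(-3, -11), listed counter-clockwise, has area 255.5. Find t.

-4

Write out the shoelace sum; only the two edges meeting at V_4 involve t:
2·Area = [(3·t − (-14)·11) + ((-14)·(-4) − (-7)·t)] + 341
       = 10·t + 551 = 511
⇒ t = -4.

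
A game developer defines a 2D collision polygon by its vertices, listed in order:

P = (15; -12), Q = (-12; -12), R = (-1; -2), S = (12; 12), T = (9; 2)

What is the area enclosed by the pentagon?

Σ = (-324) + (12) + (12) + (-84) + (-138) = -522
Area = |Σ|/2 = 261.

261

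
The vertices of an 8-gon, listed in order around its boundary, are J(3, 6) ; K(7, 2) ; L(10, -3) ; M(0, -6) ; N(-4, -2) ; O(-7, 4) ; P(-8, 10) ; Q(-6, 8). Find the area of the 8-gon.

Apply the shoelace (surveyor's) formula: 2A = Σ (x_i·y_{i+1} − x_{i+1}·y_i), indices taken mod 8.
Σ = (-36) + (-41) + (-60) + (-24) + (-30) + (-38) + (-4) + (-60) = -293
Area = |Σ|/2 = 146.5.

146.5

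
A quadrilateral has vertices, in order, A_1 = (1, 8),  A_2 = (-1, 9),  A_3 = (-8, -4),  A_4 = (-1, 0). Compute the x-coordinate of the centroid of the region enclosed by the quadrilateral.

-8/3

Apply Gauss's area formula. First the cross-terms c_i = x_i·y_{i+1} − x_{i+1}·y_i:
  17, 76, -4, -8  ⇒  2A = 81, A = 40.5.
Then Σ (x_i + x_{i+1})·c_i = -648, so x̄ = -648 / (6·40.5) = -8/3.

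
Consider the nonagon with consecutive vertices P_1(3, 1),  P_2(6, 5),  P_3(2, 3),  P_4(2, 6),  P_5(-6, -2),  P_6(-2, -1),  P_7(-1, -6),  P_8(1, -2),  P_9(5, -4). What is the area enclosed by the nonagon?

Σ = (9) + (8) + (6) + (32) + (2) + (11) + (8) + (6) + (17) = 99
Area = |Σ|/2 = 49.5.

49.5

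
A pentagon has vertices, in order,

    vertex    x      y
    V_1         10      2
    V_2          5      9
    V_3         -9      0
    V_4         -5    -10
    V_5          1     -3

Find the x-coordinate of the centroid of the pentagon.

-1/7

Apply Gauss's area formula. First the cross-terms c_i = x_i·y_{i+1} − x_{i+1}·y_i:
  80, 81, 90, 25, 32  ⇒  2A = 308, A = 154.
Then Σ (x_i + x_{i+1})·c_i = -132, so x̄ = -132 / (6·154) = -1/7.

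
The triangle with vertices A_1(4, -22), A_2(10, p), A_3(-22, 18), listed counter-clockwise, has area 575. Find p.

13

The doubled signed area Σ (x_i y_{i+1} − x_{i+1} y_i) is linear in p.
With p=0 it equals 812; the coefficient of p is 26 (from the two edges through A_2).
So 26·p + 812 = 2·575 = 1150 ⇒ p = 13.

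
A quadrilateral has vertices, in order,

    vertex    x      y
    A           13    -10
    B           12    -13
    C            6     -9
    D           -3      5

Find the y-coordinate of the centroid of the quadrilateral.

-650/111

Apply the shoelace (surveyor's) formula. First the cross-terms c_i = x_i·y_{i+1} − x_{i+1}·y_i:
  -49, -30, 3, -35  ⇒  2A = -111, A = -55.5.
Then Σ (y_i + y_{i+1})·c_i = 1950, so ȳ = 1950 / (6·(-55.5)) = -650/111.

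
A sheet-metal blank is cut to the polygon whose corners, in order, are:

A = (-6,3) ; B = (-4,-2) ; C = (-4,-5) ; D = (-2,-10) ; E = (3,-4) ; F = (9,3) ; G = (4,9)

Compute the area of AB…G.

142

Apply the shoelace (surveyor's) formula: 2A = Σ (x_i·y_{i+1} − x_{i+1}·y_i), indices taken mod 7.
Σ = (24) + (12) + (30) + (38) + (45) + (69) + (66) = 284
Area = |Σ|/2 = 142.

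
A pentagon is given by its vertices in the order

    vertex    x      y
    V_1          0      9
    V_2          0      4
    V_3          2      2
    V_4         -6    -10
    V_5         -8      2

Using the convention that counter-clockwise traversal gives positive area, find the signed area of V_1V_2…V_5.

Σ = (0) + (-8) + (-8) + (-92) + (-72) = -180
Signed area = Σ/2 = -90 (negative ⇒ clockwise traversal).

-90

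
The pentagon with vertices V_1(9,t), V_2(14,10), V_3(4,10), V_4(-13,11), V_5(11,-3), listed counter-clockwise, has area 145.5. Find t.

The doubled signed area Σ (x_i y_{i+1} − x_{i+1} y_i) is linear in t.
With t=0 it equals 309; the coefficient of t is -3 (from the two edges through V_1).
So -3·t + 309 = 2·145.5 = 291 ⇒ t = 6.

6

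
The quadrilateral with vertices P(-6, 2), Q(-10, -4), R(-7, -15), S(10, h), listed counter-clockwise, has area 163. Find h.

Write out the shoelace sum; only the two edges meeting at S involve h:
2·Area = [((-7)·h − 10·(-15)) + (10·2 − (-6)·h)] + 166
       = -1·h + 336 = 326
⇒ h = 10.

10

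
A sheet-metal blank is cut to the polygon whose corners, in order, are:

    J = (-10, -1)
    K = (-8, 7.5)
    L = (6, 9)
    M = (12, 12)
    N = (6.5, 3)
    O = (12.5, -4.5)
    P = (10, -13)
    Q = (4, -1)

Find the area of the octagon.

Apply the shoelace (surveyor's) formula: 2A = Σ (x_i·y_{i+1} − x_{i+1}·y_i), indices taken mod 8.
Σ = (-83) + (-117) + (-36) + (-42) + (-66.75) + (-117.5) + (42) + (-14) = -434.25
Area = |Σ|/2 = 217.125.

217.125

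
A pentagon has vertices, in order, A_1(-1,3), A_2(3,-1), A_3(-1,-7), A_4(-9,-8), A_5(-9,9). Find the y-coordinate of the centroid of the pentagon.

-77/96

Apply Gauss's area formula. First the cross-terms c_i = x_i·y_{i+1} − x_{i+1}·y_i:
  -8, -22, -55, -153, -18  ⇒  2A = -256, A = -128.
Then Σ (y_i + y_{i+1})·c_i = 616, so ȳ = 616 / (6·(-128)) = -77/96.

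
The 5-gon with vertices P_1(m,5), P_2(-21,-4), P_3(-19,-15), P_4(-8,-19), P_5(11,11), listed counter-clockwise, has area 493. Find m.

Write out the shoelace sum; only the two edges meeting at P_1 involve m:
2·Area = [(11·5 − m·11) + (m·(-4) − (-21)·5)] + 601
       = -15·m + 761 = 986
⇒ m = -15.

-15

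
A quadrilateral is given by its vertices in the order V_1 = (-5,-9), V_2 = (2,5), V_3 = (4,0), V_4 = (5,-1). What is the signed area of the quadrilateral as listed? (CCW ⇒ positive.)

-40.5

Apply the shoelace (surveyor's) formula: 2A = Σ (x_i·y_{i+1} − x_{i+1}·y_i), indices taken mod 4.
Σ = (-7) + (-20) + (-4) + (-50) = -81
Signed area = Σ/2 = -40.5 (negative ⇒ clockwise traversal).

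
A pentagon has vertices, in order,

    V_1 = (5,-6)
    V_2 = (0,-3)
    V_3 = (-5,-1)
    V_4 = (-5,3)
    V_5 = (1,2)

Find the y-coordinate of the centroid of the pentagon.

Apply the surveyor's formula. First the cross-terms c_i = x_i·y_{i+1} − x_{i+1}·y_i:
  -15, -15, -20, -13, -16  ⇒  2A = -79, A = -39.5.
Then Σ (y_i + y_{i+1})·c_i = 154, so ȳ = 154 / (6·(-39.5)) = -154/237.

-154/237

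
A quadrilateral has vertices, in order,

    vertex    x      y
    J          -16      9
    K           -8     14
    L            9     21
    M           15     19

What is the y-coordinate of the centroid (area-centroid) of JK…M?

2418/151

Apply Gauss's area formula. First the cross-terms c_i = x_i·y_{i+1} − x_{i+1}·y_i:
  -152, -294, -144, 439  ⇒  2A = -151, A = -75.5.
Then Σ (y_i + y_{i+1})·c_i = -7254, so ȳ = -7254 / (6·(-75.5)) = 2418/151.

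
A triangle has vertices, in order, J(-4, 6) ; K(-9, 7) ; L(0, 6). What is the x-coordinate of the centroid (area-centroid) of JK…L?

Apply the surveyor's formula. First the cross-terms c_i = x_i·y_{i+1} − x_{i+1}·y_i:
  26, -54, 24  ⇒  2A = -4, A = -2.
Then Σ (x_i + x_{i+1})·c_i = 52, so x̄ = 52 / (6·(-2)) = -13/3.

-13/3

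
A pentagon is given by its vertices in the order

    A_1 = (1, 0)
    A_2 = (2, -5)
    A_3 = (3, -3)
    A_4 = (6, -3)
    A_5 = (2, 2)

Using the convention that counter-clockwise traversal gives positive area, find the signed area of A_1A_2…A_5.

Σ = (-5) + (9) + (9) + (18) + (-2) = 29
Signed area = Σ/2 = 14.5 (positive ⇒ counter-clockwise traversal).

14.5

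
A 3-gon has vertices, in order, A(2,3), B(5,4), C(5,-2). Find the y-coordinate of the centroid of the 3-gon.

5/3

Apply Gauss's area formula. First the cross-terms c_i = x_i·y_{i+1} − x_{i+1}·y_i:
  -7, -30, 19  ⇒  2A = -18, A = -9.
Then Σ (y_i + y_{i+1})·c_i = -90, so ȳ = -90 / (6·(-9)) = 5/3.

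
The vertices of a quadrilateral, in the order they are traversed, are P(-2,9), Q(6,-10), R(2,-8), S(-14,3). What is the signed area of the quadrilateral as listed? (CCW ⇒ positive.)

Apply the surveyor's formula: 2A = Σ (x_i·y_{i+1} − x_{i+1}·y_i), indices taken mod 4.
Σ = (-34) + (-28) + (-106) + (-120) = -288
Signed area = Σ/2 = -144 (negative ⇒ clockwise traversal).

-144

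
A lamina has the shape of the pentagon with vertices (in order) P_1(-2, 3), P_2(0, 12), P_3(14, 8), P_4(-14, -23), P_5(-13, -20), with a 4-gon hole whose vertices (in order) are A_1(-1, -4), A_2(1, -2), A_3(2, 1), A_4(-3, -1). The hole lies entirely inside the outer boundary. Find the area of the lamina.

Outer boundary:
Σ = (-24) + (-168) + (-210) + (-19) + (-79) = -500
Area = |Σ|/2 = 250.
Hole:
Apply the surveyor's formula: 2A = Σ (x_i·y_{i+1} − x_{i+1}·y_i), indices taken mod 4.
A_1→A_2: (-1)(-2) − (1)(-4) = 6
A_2→A_3: (1)(1) − (2)(-2) = 5
A_3→A_4: (2)(-1) − (-3)(1) = 1
A_4→A_1: (-3)(-4) − (-1)(-1) = 11
Σ = 23
Area = |Σ|/2 = 11.5.
Net area = 250 − 11.5 = 238.5.

238.5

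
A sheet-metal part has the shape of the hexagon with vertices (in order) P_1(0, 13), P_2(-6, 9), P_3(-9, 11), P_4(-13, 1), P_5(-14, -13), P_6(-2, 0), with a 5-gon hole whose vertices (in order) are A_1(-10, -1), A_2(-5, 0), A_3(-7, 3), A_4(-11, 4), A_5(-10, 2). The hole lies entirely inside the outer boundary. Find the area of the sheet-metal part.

Outer boundary:
Apply Gauss's area formula: 2A = Σ (x_i·y_{i+1} − x_{i+1}·y_i), indices taken mod 6.
Σ = (78) + (15) + (134) + (183) + (-26) + (-26) = 358
Area = |Σ|/2 = 179.
Hole:
Σ = (-5) + (-15) + (5) + (18) + (30) = 33
Area = |Σ|/2 = 16.5.
Net area = 179 − 16.5 = 162.5.

162.5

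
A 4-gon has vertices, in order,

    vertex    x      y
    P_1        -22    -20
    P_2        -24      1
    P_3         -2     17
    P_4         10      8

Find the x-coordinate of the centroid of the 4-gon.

Apply Gauss's area formula. First the cross-terms c_i = x_i·y_{i+1} − x_{i+1}·y_i:
  -502, -406, -186, -24  ⇒  2A = -1118, A = -559.
Then Σ (x_i + x_{i+1})·c_i = 32448, so x̄ = 32448 / (6·(-559)) = -416/43.

-416/43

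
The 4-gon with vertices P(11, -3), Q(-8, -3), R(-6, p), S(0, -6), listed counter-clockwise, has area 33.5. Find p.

-5

Write out the shoelace sum; only the two edges meeting at R involve p:
2·Area = [((-8)·p − (-6)·(-3)) + ((-6)·(-6) − 0·p)] + 9
       = -8·p + 27 = 67
⇒ p = -5.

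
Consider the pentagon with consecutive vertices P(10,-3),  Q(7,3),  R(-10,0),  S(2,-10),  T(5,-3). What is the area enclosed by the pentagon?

P→Q: (10)(3) − (7)(-3) = 51
Q→R: (7)(0) − (-10)(3) = 30
R→S: (-10)(-10) − (2)(0) = 100
S→T: (2)(-3) − (5)(-10) = 44
T→P: (5)(-3) − (10)(-3) = 15
Σ = 240
Area = |Σ|/2 = 120.

120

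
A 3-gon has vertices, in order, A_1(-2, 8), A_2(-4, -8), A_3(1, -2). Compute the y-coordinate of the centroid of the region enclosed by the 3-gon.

-2/3

Apply Gauss's area formula. First the cross-terms c_i = x_i·y_{i+1} − x_{i+1}·y_i:
  48, 16, 4  ⇒  2A = 68, A = 34.
Then Σ (y_i + y_{i+1})·c_i = -136, so ȳ = -136 / (6·34) = -2/3.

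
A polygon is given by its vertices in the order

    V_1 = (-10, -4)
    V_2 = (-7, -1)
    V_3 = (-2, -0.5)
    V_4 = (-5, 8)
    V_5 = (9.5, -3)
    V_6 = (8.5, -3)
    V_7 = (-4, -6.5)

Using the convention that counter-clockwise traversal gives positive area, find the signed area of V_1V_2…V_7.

-107.625

Σ = (-18) + (1.5) + (-18.5) + (-61) + (-3) + (-67.25) + (-49) = -215.25
Signed area = Σ/2 = -107.625 (negative ⇒ clockwise traversal).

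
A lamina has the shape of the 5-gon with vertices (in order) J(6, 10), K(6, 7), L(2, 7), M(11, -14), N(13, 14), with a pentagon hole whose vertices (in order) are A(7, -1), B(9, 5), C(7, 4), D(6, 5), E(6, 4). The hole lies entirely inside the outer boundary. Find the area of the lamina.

135.5

Outer boundary:
Σ = (-18) + (28) + (-105) + (336) + (46) = 287
Area = |Σ|/2 = 143.5.
Hole:
Σ = (44) + (1) + (11) + (-6) + (-34) = 16
Area = |Σ|/2 = 8.
Net area = 143.5 − 8 = 135.5.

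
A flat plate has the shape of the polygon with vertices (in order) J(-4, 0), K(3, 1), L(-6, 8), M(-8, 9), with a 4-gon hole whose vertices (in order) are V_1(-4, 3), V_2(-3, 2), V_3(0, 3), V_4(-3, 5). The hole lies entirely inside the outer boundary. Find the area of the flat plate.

Outer boundary:
Σ = (-4) + (30) + (10) + (36) = 72
Area = |Σ|/2 = 36.
Hole:
Σ = (1) + (-9) + (9) + (11) = 12
Area = |Σ|/2 = 6.
Net area = 36 − 6 = 30.

30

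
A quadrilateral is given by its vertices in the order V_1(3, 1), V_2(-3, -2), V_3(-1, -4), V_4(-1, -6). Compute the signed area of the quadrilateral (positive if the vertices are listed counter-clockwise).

13

Apply the shoelace (surveyor's) formula: 2A = Σ (x_i·y_{i+1} − x_{i+1}·y_i), indices taken mod 4.
Σ = (-3) + (10) + (2) + (17) = 26
Signed area = Σ/2 = 13 (positive ⇒ counter-clockwise traversal).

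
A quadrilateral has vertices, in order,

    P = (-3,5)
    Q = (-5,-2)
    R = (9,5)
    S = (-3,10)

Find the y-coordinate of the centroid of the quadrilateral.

13/3

Apply the shoelace (surveyor's) formula. First the cross-terms c_i = x_i·y_{i+1} − x_{i+1}·y_i:
  31, -7, 105, 15  ⇒  2A = 144, A = 72.
Then Σ (y_i + y_{i+1})·c_i = 1872, so ȳ = 1872 / (6·72) = 13/3.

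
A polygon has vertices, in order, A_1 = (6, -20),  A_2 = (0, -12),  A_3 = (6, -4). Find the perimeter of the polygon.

|A_1A_2| = √((-6)² + (8)²) = √100 = 10
|A_2A_3| = √((6)² + (8)²) = √100 = 10
|A_3A_1| = √((0)² + (-16)²) = √256 = 16
Perimeter = 10 + 10 + 16 = 36.

36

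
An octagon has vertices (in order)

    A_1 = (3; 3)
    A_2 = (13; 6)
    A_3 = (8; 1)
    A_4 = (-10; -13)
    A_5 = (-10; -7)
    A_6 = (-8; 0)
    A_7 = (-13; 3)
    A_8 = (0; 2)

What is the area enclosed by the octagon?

161

A_1→A_2: (3)(6) − (13)(3) = -21
A_2→A_3: (13)(1) − (8)(6) = -35
A_3→A_4: (8)(-13) − (-10)(1) = -94
A_4→A_5: (-10)(-7) − (-10)(-13) = -60
A_5→A_6: (-10)(0) − (-8)(-7) = -56
A_6→A_7: (-8)(3) − (-13)(0) = -24
A_7→A_8: (-13)(2) − (0)(3) = -26
A_8→A_1: (0)(3) − (3)(2) = -6
Σ = -322
Area = |Σ|/2 = 161.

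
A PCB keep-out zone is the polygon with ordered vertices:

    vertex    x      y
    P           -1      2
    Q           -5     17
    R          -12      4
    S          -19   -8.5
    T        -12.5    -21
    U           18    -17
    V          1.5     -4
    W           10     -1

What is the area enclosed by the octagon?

Apply the surveyor's formula: 2A = Σ (x_i·y_{i+1} − x_{i+1}·y_i), indices taken mod 8.
Σ = (-7) + (184) + (178) + (292.75) + (590.5) + (-46.5) + (38.5) + (19) = 1249.25
Area = |Σ|/2 = 624.625.

624.625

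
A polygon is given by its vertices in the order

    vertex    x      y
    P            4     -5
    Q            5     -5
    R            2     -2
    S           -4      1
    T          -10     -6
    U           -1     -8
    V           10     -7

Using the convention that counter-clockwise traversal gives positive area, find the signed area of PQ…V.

Cross-terms: 5, 0, -6, 34, 74, 87, -22  ⇒  Σ = 172
Signed area = Σ/2 = 86 (positive ⇒ counter-clockwise traversal).

86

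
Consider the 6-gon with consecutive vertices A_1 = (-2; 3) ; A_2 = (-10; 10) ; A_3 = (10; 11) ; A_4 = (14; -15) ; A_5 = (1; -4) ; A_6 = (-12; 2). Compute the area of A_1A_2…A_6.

Apply Gauss's area formula: 2A = Σ (x_i·y_{i+1} − x_{i+1}·y_i), indices taken mod 6.
Σ = (10) + (-210) + (-304) + (-41) + (-46) + (-32) = -623
Area = |Σ|/2 = 311.5.

311.5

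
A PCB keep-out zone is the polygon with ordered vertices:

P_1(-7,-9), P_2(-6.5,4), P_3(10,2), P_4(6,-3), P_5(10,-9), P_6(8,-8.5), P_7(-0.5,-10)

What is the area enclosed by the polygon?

184.125

Apply the surveyor's formula: 2A = Σ (x_i·y_{i+1} − x_{i+1}·y_i), indices taken mod 7.
Σ = (-86.5) + (-53) + (-42) + (-24) + (-13) + (-84.25) + (-65.5) = -368.25
Area = |Σ|/2 = 184.125.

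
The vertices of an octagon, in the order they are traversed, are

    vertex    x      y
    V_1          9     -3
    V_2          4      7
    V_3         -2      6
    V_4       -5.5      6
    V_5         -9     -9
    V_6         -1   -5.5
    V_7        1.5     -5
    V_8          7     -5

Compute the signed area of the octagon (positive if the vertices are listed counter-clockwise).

171.375

Apply the shoelace (surveyor's) formula: 2A = Σ (x_i·y_{i+1} − x_{i+1}·y_i), indices taken mod 8.
Cross-terms: 75, 38, 21, 103.5, 40.5, 13.25, 27.5, 24  ⇒  Σ = 342.75
Signed area = Σ/2 = 171.375 (positive ⇒ counter-clockwise traversal).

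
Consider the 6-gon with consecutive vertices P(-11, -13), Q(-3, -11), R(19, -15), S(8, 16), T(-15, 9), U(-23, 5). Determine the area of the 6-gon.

779

Σ = (82) + (254) + (424) + (312) + (132) + (354) = 1558
Area = |Σ|/2 = 779.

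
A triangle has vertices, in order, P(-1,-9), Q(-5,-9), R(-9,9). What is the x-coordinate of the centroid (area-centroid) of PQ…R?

-5

Apply Gauss's area formula. First the cross-terms c_i = x_i·y_{i+1} − x_{i+1}·y_i:
  -36, -126, 90  ⇒  2A = -72, A = -36.
Then Σ (x_i + x_{i+1})·c_i = 1080, so x̄ = 1080 / (6·(-36)) = -5.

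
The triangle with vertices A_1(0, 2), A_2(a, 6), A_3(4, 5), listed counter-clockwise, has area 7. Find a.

10

The doubled signed area Σ (x_i y_{i+1} − x_{i+1} y_i) is linear in a.
With a=0 it equals -16; the coefficient of a is 3 (from the two edges through A_2).
So 3·a + -16 = 2·7 = 14 ⇒ a = 10.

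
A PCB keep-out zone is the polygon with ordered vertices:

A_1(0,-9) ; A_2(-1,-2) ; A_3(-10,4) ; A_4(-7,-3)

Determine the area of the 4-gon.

Apply the shoelace (surveyor's) formula: 2A = Σ (x_i·y_{i+1} − x_{i+1}·y_i), indices taken mod 4.
Cross-terms: -9, -24, 58, 63  ⇒  Σ = 88
Area = |Σ|/2 = 44.

44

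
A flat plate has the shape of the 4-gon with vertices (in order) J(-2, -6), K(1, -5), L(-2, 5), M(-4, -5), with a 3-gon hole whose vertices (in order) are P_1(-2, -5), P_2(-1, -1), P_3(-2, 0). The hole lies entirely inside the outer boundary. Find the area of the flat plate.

Outer boundary:
Apply the shoelace (surveyor's) formula: 2A = Σ (x_i·y_{i+1} − x_{i+1}·y_i), indices taken mod 4.
Σ = (16) + (-5) + (30) + (14) = 55
Area = |Σ|/2 = 27.5.
Hole:
Σ = (-3) + (-2) + (10) = 5
Area = |Σ|/2 = 2.5.
Net area = 27.5 − 2.5 = 25.

25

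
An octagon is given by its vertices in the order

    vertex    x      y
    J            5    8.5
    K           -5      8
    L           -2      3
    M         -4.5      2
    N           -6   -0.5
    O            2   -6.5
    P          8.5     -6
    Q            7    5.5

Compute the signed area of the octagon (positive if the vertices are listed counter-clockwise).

155.625

Σ = (82.5) + (1) + (9.5) + (14.25) + (40) + (43.25) + (88.75) + (32) = 311.25
Signed area = Σ/2 = 155.625 (positive ⇒ counter-clockwise traversal).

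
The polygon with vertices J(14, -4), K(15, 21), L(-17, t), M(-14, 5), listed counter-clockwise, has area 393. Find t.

Write out the shoelace sum; only the two edges meeting at L involve t:
2·Area = [(15·t − (-17)·21) + ((-17)·5 − (-14)·t)] + 340
       = 29·t + 612 = 786
⇒ t = 6.

6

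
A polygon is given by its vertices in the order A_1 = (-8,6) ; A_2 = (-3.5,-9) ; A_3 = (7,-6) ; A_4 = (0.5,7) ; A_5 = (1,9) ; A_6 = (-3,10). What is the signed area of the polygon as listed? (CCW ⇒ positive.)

162.75

Cross-terms: 93, 84, 52, -2.5, 37, 62  ⇒  Σ = 325.5
Signed area = Σ/2 = 162.75 (positive ⇒ counter-clockwise traversal).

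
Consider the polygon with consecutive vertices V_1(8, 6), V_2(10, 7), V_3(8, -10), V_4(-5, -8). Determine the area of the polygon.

Cross-terms: -4, -156, -114, 34  ⇒  Σ = -240
Area = |Σ|/2 = 120.

120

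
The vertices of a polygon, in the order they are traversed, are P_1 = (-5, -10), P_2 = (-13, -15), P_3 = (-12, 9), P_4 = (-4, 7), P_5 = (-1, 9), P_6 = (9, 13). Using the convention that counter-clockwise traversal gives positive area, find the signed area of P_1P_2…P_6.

-274

Cross-terms: -55, -297, -48, -29, -94, -25  ⇒  Σ = -548
Signed area = Σ/2 = -274 (negative ⇒ clockwise traversal).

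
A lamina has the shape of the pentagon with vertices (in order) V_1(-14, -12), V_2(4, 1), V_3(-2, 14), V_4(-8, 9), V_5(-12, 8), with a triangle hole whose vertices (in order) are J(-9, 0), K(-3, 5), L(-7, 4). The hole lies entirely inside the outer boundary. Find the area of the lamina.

Outer boundary:
Σ = (34) + (58) + (94) + (44) + (256) = 486
Area = |Σ|/2 = 243.
Hole:
Apply the shoelace (surveyor's) formula: 2A = Σ (x_i·y_{i+1} − x_{i+1}·y_i), indices taken mod 3.
Σ = (-45) + (23) + (36) = 14
Area = |Σ|/2 = 7.
Net area = 243 − 7 = 236.

236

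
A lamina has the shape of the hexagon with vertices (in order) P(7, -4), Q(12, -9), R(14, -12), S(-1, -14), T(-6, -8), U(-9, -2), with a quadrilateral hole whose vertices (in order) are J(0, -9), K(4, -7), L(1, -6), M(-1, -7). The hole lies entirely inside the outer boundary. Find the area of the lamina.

156

Outer boundary:
Apply Gauss's area formula: 2A = Σ (x_i·y_{i+1} − x_{i+1}·y_i), indices taken mod 6.
Σ = (-15) + (-18) + (-208) + (-76) + (-60) + (50) = -327
Area = |Σ|/2 = 163.5.
Hole:
J→K: (0)(-7) − (4)(-9) = 36
K→L: (4)(-6) − (1)(-7) = -17
L→M: (1)(-7) − (-1)(-6) = -13
M→J: (-1)(-9) − (0)(-7) = 9
Σ = 15
Area = |Σ|/2 = 7.5.
Net area = 163.5 − 7.5 = 156.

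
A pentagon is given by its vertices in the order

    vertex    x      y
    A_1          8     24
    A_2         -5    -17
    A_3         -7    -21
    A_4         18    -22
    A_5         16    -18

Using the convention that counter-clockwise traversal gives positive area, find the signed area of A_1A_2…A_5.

Apply Gauss's area formula: 2A = Σ (x_i·y_{i+1} − x_{i+1}·y_i), indices taken mod 5.
A_1→A_2: (8)(-17) − (-5)(24) = -16
A_2→A_3: (-5)(-21) − (-7)(-17) = -14
A_3→A_4: (-7)(-22) − (18)(-21) = 532
A_4→A_5: (18)(-18) − (16)(-22) = 28
A_5→A_1: (16)(24) − (8)(-18) = 528
Σ = 1058
Signed area = Σ/2 = 529 (positive ⇒ counter-clockwise traversal).

529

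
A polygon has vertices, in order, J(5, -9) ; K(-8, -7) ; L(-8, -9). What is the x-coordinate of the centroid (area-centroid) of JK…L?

Apply the shoelace (surveyor's) formula. First the cross-terms c_i = x_i·y_{i+1} − x_{i+1}·y_i:
  -107, 16, 117  ⇒  2A = 26, A = 13.
Then Σ (x_i + x_{i+1})·c_i = -286, so x̄ = -286 / (6·13) = -11/3.

-11/3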